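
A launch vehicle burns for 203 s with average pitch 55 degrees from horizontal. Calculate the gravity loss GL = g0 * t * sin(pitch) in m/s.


GL = 9.81 * 203 * sin(55 deg) = 1631 m/s

1631 m/s


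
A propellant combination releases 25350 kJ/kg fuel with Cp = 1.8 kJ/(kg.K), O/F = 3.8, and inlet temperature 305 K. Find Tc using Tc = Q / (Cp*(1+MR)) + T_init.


Tc = 25350 / (1.8 * (1 + 3.8)) + 305 = 3239 K

3239 K


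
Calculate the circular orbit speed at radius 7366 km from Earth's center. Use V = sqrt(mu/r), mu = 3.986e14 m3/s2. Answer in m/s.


V = sqrt(3.986e14 / 7366000) = 7356 m/s

7356 m/s


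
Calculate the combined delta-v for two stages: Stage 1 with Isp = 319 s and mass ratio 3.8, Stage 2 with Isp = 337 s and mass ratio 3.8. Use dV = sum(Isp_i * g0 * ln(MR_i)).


dV1 = 319 * 9.81 * ln(3.8) = 4177.7 m/s
dV2 = 337 * 9.81 * ln(3.8) = 4413.5 m/s
Total dV = 4177.7 + 4413.5 = 8591.2 m/s ~ 8591 m/s

8591 m/s


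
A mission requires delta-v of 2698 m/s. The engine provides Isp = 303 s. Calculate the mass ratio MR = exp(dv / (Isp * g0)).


Ve = 303 * 9.81 = 2972.43 m/s
MR = exp(2698 / 2972.43) = 2.479

2.479


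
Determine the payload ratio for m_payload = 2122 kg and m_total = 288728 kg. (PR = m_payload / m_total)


PR = 2122 / 288728 = 0.0073

0.0073


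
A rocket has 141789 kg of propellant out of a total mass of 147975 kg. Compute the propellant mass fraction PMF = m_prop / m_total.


PMF = 141789 / 147975 = 0.958

0.958


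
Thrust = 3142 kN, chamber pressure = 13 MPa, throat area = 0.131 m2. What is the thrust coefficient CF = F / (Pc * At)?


CF = 3142000 / (13e6 * 0.131) = 1.84

1.84


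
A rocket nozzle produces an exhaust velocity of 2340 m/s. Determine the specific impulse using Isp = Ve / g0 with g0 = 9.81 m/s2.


Isp = Ve / g0 = 2340 / 9.81 = 238.5 s

238.5 s


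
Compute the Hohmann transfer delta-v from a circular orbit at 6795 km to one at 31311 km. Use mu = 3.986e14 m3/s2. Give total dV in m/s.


V1 = sqrt(mu/r1) = 7659.03 m/s
dV1 = V1*(sqrt(2*r2/(r1+r2)) - 1) = 2159.37 m/s
V2 = sqrt(mu/r2) = 3567.96 m/s
dV2 = V2*(1 - sqrt(2*r1/(r1+r2))) = 1437.21 m/s
Total dV = 3597 m/s

3597 m/s


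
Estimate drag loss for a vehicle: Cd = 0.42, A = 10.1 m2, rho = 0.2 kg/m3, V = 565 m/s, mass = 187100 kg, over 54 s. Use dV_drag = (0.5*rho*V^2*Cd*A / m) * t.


D = 0.5 * 0.2 * 565^2 * 0.42 * 10.1 = 135415.24 N
a = 135415.24 / 187100 = 0.7238 m/s2
dV = 0.7238 * 54 = 39.1 m/s

39.1 m/s


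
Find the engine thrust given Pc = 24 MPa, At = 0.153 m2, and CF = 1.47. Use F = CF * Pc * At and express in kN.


F = 1.47 * 24e6 * 0.153 = 5.3978e+06 N = 5397.8 kN

5397.8 kN


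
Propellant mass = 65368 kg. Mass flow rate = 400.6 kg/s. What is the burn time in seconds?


tb = 65368 / 400.6 = 163.2 s

163.2 s


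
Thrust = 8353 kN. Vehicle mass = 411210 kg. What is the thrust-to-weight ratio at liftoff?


TWR = 8353000 / (411210 * 9.81) = 2.07

2.07


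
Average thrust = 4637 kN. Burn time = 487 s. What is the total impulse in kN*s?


It = 4637 * 487 = 2258219 kN*s

2258219 kN*s


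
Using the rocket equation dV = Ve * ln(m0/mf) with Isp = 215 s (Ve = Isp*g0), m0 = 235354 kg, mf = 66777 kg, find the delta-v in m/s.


Ve = 215 * 9.81 = 2109.15 m/s
dV = 2109.15 * ln(235354/66777) = 2657 m/s

2657 m/s


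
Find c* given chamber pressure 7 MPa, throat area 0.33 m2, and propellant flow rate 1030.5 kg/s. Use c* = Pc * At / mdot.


c* = 7e6 * 0.33 / 1030.5 = 2242 m/s

2242 m/s


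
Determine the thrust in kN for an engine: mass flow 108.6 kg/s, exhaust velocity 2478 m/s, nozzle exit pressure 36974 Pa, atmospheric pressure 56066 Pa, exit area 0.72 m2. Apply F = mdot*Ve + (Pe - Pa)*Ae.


F = 108.6 * 2478 + (36974 - 56066) * 0.72 = 255365.0 N = 255.4 kN

255.4 kN


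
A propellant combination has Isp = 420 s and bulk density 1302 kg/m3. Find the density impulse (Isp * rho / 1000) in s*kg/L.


rho*Isp = 420 * 1302 / 1000 = 547 s*kg/L

547 s*kg/L


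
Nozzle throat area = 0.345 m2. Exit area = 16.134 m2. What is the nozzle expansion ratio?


AR = 16.134 / 0.345 = 46.8

46.8


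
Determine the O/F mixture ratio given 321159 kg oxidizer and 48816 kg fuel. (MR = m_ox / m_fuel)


MR = 321159 / 48816 = 6.58

6.58


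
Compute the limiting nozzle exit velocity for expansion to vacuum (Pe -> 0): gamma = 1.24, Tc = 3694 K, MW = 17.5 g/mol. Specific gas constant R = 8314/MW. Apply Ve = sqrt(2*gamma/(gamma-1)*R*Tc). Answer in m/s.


R = 8314 / 17.5 = 475.09 J/(kg.K)
Ve = sqrt(2 * 1.24 / (1.24 - 1) * 475.09 * 3694) = 4258 m/s

4258 m/s


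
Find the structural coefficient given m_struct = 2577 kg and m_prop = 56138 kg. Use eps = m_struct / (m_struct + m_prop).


eps = 2577 / (2577 + 56138) = 0.0439

0.0439


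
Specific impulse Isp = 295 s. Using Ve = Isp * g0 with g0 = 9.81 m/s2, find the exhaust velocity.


Ve = Isp * g0 = 295 * 9.81 = 2894.0 m/s

2894.0 m/s


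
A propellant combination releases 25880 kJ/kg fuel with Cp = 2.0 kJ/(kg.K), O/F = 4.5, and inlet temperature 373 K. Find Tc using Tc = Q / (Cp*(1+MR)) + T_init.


Tc = 25880 / (2.0 * (1 + 4.5)) + 373 = 2726 K

2726 K


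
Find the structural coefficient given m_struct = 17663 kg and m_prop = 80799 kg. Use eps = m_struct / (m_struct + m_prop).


eps = 17663 / (17663 + 80799) = 0.1794

0.1794


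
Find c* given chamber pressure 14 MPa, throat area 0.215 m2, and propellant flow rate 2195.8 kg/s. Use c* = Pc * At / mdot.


c* = 14e6 * 0.215 / 2195.8 = 1371 m/s

1371 m/s


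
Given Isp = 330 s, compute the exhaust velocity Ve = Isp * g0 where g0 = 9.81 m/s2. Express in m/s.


Ve = Isp * g0 = 330 * 9.81 = 3237.3 m/s

3237.3 m/s


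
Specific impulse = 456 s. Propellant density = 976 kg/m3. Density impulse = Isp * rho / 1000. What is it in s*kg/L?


rho*Isp = 456 * 976 / 1000 = 445 s*kg/L

445 s*kg/L


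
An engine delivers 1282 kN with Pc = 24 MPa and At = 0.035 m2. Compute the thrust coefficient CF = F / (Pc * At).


CF = 1282000 / (24e6 * 0.035) = 1.53

1.53


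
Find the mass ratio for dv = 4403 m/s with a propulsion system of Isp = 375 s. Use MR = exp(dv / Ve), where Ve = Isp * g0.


Ve = 375 * 9.81 = 3678.75 m/s
MR = exp(4403 / 3678.75) = 3.31

3.31


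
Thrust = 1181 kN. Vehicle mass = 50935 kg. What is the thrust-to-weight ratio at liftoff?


TWR = 1181000 / (50935 * 9.81) = 2.36

2.36


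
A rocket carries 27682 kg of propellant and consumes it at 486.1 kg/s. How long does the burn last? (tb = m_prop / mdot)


tb = 27682 / 486.1 = 56.9 s

56.9 s


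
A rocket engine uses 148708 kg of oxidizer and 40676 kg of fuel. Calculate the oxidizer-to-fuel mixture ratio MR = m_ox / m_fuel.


MR = 148708 / 40676 = 3.66

3.66


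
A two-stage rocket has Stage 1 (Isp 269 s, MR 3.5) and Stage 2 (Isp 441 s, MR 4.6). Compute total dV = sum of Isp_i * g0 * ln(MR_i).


dV1 = 269 * 9.81 * ln(3.5) = 3305.9 m/s
dV2 = 441 * 9.81 * ln(4.6) = 6602.0 m/s
Total dV = 3305.9 + 6602.0 = 9907.9 m/s ~ 9908 m/s

9908 m/s


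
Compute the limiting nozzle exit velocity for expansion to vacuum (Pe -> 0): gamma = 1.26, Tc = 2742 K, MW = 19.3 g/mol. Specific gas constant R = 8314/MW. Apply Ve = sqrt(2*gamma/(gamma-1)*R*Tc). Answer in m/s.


R = 8314 / 19.3 = 430.78 J/(kg.K)
Ve = sqrt(2 * 1.26 / (1.26 - 1) * 430.78 * 2742) = 3384 m/s

3384 m/s


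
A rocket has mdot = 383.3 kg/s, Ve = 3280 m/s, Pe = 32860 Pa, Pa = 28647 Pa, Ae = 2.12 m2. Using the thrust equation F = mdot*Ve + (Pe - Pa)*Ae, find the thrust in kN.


F = 383.3 * 3280 + (32860 - 28647) * 2.12 = 1.2662e+06 N = 1266.2 kN

1266.2 kN


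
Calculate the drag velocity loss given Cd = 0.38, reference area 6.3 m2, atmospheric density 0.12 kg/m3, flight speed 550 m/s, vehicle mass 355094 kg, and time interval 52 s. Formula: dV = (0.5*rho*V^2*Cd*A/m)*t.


D = 0.5 * 0.12 * 550^2 * 0.38 * 6.3 = 43451.1 N
a = 43451.1 / 355094 = 0.1224 m/s2
dV = 0.1224 * 52 = 6.4 m/s

6.4 m/s


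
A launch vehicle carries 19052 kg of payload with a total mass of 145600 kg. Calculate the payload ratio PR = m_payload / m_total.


PR = 19052 / 145600 = 0.1309

0.1309


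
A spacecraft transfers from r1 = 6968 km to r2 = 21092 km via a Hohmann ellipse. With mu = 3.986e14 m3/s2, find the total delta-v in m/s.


V1 = sqrt(mu/r1) = 7563.36 m/s
dV1 = V1*(sqrt(2*r2/(r1+r2)) - 1) = 1710.16 m/s
V2 = sqrt(mu/r2) = 4347.2 m/s
dV2 = V2*(1 - sqrt(2*r1/(r1+r2))) = 1283.58 m/s
Total dV = 2994 m/s

2994 m/s


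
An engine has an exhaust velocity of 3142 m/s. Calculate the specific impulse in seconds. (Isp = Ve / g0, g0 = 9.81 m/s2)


Isp = Ve / g0 = 3142 / 9.81 = 320.3 s

320.3 s


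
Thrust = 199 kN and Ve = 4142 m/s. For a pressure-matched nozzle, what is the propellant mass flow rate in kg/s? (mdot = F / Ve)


mdot = F / Ve = 199000 / 4142 = 48.0 kg/s

48.0 kg/s


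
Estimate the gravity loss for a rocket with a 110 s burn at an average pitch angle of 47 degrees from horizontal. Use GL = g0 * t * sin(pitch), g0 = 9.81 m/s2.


GL = 9.81 * 110 * sin(47 deg) = 789 m/s

789 m/s


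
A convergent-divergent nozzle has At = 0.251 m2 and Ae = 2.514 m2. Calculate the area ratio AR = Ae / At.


AR = 2.514 / 0.251 = 10.0

10.0


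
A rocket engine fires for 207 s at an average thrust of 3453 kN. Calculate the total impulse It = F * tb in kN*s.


It = 3453 * 207 = 714771 kN*s

714771 kN*s


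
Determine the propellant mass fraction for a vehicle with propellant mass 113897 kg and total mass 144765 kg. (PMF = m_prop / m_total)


PMF = 113897 / 144765 = 0.787

0.787


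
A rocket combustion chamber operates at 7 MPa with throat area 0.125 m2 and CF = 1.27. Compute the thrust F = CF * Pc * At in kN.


F = 1.27 * 7e6 * 0.125 = 1.1112e+06 N = 1111.2 kN

1111.2 kN


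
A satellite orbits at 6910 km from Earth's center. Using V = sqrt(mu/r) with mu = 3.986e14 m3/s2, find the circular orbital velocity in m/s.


V = sqrt(3.986e14 / 6910000) = 7595 m/s

7595 m/s


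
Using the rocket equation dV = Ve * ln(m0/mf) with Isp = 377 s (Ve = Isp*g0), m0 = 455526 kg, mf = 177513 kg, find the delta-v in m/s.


Ve = 377 * 9.81 = 3698.37 m/s
dV = 3698.37 * ln(455526/177513) = 3485 m/s

3485 m/s


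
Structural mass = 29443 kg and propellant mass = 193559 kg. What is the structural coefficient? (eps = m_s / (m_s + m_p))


eps = 29443 / (29443 + 193559) = 0.132

0.132


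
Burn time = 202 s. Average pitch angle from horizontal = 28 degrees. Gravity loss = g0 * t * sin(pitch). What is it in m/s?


GL = 9.81 * 202 * sin(28 deg) = 930 m/s

930 m/s


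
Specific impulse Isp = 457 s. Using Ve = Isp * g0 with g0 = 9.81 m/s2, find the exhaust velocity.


Ve = Isp * g0 = 457 * 9.81 = 4483.2 m/s

4483.2 m/s


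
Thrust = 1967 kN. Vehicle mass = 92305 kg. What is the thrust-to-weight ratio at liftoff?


TWR = 1967000 / (92305 * 9.81) = 2.17

2.17


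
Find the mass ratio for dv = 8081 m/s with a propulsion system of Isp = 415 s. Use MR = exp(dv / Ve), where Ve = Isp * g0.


Ve = 415 * 9.81 = 4071.15 m/s
MR = exp(8081 / 4071.15) = 7.279

7.279


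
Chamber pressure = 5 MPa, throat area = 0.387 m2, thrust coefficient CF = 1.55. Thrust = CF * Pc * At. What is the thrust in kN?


F = 1.55 * 5e6 * 0.387 = 2.9992e+06 N = 2999.2 kN

2999.2 kN


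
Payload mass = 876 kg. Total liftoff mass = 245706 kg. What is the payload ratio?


PR = 876 / 245706 = 0.0036

0.0036


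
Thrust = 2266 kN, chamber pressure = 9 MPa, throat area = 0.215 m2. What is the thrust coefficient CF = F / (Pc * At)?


CF = 2266000 / (9e6 * 0.215) = 1.17

1.17


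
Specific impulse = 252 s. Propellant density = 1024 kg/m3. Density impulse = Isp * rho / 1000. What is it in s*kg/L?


rho*Isp = 252 * 1024 / 1000 = 258 s*kg/L

258 s*kg/L


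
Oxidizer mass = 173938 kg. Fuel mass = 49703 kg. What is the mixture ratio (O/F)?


MR = 173938 / 49703 = 3.5

3.5


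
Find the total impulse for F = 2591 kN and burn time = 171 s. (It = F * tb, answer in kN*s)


It = 2591 * 171 = 443061 kN*s

443061 kN*s


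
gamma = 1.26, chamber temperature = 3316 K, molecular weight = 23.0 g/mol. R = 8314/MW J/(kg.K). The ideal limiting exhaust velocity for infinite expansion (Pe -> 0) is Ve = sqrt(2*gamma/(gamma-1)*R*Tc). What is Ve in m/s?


R = 8314 / 23.0 = 361.48 J/(kg.K)
Ve = sqrt(2 * 1.26 / (1.26 - 1) * 361.48 * 3316) = 3408 m/s

3408 m/s


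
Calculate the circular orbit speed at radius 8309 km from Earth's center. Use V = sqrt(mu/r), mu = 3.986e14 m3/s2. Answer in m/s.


V = sqrt(3.986e14 / 8309000) = 6926 m/s

6926 m/s


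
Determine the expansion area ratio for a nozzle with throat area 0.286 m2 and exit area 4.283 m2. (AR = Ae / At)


AR = 4.283 / 0.286 = 15.0

15.0


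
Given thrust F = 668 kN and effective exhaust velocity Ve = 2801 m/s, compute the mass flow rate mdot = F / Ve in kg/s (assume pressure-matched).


mdot = F / Ve = 668000 / 2801 = 238.5 kg/s

238.5 kg/s


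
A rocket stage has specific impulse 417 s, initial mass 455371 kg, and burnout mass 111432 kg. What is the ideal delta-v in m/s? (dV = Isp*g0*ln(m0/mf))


Ve = 417 * 9.81 = 4090.77 m/s
dV = 4090.77 * ln(455371/111432) = 5759 m/s

5759 m/s


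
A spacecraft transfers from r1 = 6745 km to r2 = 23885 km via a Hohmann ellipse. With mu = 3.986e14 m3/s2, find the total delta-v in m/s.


V1 = sqrt(mu/r1) = 7687.37 m/s
dV1 = V1*(sqrt(2*r2/(r1+r2)) - 1) = 1912.87 m/s
V2 = sqrt(mu/r2) = 4085.13 m/s
dV2 = V2*(1 - sqrt(2*r1/(r1+r2))) = 1374.08 m/s
Total dV = 3287 m/s

3287 m/s


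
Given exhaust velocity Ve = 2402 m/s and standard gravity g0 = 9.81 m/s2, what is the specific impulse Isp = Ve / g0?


Isp = Ve / g0 = 2402 / 9.81 = 244.9 s

244.9 s


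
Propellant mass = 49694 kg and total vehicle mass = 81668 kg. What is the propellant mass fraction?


PMF = 49694 / 81668 = 0.608

0.608


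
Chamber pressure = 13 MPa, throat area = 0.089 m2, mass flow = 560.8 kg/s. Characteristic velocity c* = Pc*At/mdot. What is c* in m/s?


c* = 13e6 * 0.089 / 560.8 = 2063 m/s

2063 m/s


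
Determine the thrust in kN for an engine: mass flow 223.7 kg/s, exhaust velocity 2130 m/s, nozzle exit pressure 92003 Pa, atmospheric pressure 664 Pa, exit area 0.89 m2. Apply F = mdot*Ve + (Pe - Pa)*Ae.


F = 223.7 * 2130 + (92003 - 664) * 0.89 = 557773.0 N = 557.8 kN

557.8 kN


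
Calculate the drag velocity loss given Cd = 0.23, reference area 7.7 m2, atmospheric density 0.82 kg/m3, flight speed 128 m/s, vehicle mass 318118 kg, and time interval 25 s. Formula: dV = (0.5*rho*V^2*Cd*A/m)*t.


D = 0.5 * 0.82 * 128^2 * 0.23 * 7.7 = 11896.59 N
a = 11896.59 / 318118 = 0.0374 m/s2
dV = 0.0374 * 25 = 0.9 m/s

0.9 m/s


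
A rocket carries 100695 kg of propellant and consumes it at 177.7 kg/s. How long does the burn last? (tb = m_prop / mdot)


tb = 100695 / 177.7 = 566.7 s

566.7 s


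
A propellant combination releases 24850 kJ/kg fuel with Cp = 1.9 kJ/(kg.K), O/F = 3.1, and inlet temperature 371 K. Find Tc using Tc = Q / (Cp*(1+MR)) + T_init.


Tc = 24850 / (1.9 * (1 + 3.1)) + 371 = 3561 K

3561 K


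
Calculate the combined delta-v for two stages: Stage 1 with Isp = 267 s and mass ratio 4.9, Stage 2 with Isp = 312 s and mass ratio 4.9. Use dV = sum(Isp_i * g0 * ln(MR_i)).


dV1 = 267 * 9.81 * ln(4.9) = 4162.6 m/s
dV2 = 312 * 9.81 * ln(4.9) = 4864.2 m/s
Total dV = 4162.6 + 4864.2 = 9026.8 m/s ~ 9027 m/s

9027 m/s


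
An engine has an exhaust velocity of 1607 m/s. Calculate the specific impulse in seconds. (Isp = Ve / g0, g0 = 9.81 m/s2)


Isp = Ve / g0 = 1607 / 9.81 = 163.8 s

163.8 s


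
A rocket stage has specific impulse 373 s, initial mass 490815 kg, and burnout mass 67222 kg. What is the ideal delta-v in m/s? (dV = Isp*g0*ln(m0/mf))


Ve = 373 * 9.81 = 3659.13 m/s
dV = 3659.13 * ln(490815/67222) = 7275 m/s

7275 m/s


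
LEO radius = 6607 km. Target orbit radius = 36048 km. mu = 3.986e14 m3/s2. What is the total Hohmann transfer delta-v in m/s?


V1 = sqrt(mu/r1) = 7767.24 m/s
dV1 = V1*(sqrt(2*r2/(r1+r2)) - 1) = 2330.8 m/s
V2 = sqrt(mu/r2) = 3325.28 m/s
dV2 = V2*(1 - sqrt(2*r1/(r1+r2))) = 1474.48 m/s
Total dV = 3805 m/s

3805 m/s


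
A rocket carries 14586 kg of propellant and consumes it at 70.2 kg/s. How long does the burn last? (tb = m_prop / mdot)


tb = 14586 / 70.2 = 207.8 s

207.8 s


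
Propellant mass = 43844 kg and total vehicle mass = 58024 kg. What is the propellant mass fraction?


PMF = 43844 / 58024 = 0.756

0.756


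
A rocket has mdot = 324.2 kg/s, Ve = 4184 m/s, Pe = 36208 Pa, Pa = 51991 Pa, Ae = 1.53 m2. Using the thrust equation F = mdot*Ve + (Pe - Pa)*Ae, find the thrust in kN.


F = 324.2 * 4184 + (36208 - 51991) * 1.53 = 1.3323e+06 N = 1332.3 kN

1332.3 kN


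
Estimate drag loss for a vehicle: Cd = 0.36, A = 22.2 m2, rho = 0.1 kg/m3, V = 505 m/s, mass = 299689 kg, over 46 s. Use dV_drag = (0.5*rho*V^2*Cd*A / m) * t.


D = 0.5 * 0.1 * 505^2 * 0.36 * 22.2 = 101907.99 N
a = 101907.99 / 299689 = 0.34 m/s2
dV = 0.34 * 46 = 15.6 m/s

15.6 m/s


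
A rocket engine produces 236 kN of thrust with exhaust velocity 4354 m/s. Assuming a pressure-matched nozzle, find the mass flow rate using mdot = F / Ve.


mdot = F / Ve = 236000 / 4354 = 54.2 kg/s

54.2 kg/s


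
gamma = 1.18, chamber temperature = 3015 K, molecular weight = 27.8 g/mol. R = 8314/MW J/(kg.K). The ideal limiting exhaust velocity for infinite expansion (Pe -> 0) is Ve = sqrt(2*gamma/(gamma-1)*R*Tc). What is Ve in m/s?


R = 8314 / 27.8 = 299.06 J/(kg.K)
Ve = sqrt(2 * 1.18 / (1.18 - 1) * 299.06 * 3015) = 3438 m/s

3438 m/s


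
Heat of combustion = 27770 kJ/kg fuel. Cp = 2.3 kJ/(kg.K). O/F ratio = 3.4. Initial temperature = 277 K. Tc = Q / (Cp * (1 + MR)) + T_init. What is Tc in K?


Tc = 27770 / (2.3 * (1 + 3.4)) + 277 = 3021 K

3021 K


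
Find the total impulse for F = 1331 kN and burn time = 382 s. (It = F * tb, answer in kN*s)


It = 1331 * 382 = 508442 kN*s

508442 kN*s


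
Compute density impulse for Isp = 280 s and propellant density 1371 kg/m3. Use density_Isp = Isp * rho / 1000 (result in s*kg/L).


rho*Isp = 280 * 1371 / 1000 = 384 s*kg/L

384 s*kg/L


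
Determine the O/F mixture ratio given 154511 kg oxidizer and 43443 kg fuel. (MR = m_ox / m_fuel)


MR = 154511 / 43443 = 3.56

3.56


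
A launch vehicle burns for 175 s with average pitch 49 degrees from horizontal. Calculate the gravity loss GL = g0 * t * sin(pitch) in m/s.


GL = 9.81 * 175 * sin(49 deg) = 1296 m/s

1296 m/s


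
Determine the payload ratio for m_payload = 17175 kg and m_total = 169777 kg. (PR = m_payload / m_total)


PR = 17175 / 169777 = 0.1012

0.1012


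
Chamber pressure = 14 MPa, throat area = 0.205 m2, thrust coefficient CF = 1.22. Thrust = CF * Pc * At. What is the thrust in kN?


F = 1.22 * 14e6 * 0.205 = 3.5014e+06 N = 3501.4 kN

3501.4 kN


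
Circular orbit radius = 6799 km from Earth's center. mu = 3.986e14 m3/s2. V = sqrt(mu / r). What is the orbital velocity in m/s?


V = sqrt(3.986e14 / 6799000) = 7657 m/s

7657 m/s


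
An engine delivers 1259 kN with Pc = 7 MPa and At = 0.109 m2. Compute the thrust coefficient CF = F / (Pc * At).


CF = 1259000 / (7e6 * 0.109) = 1.65

1.65


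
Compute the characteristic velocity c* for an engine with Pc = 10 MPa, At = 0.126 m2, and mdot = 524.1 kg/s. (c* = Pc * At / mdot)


c* = 10e6 * 0.126 / 524.1 = 2404 m/s

2404 m/s


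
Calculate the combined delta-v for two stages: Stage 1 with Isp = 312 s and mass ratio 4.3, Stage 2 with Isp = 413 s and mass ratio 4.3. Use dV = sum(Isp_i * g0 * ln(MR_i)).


dV1 = 312 * 9.81 * ln(4.3) = 4464.4 m/s
dV2 = 413 * 9.81 * ln(4.3) = 5909.6 m/s
Total dV = 4464.4 + 5909.6 = 10374.0 m/s ~ 10374 m/s

10374 m/s


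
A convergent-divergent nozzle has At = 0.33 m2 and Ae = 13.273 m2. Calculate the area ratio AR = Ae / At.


AR = 13.273 / 0.33 = 40.2

40.2


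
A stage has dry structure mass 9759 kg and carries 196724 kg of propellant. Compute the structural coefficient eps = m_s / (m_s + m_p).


eps = 9759 / (9759 + 196724) = 0.0473

0.0473


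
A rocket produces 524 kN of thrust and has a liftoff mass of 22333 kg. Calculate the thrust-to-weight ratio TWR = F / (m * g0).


TWR = 524000 / (22333 * 9.81) = 2.39

2.39


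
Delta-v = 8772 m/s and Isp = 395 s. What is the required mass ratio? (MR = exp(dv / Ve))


Ve = 395 * 9.81 = 3874.95 m/s
MR = exp(8772 / 3874.95) = 9.619

9.619


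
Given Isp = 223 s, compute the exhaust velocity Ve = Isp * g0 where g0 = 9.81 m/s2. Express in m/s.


Ve = Isp * g0 = 223 * 9.81 = 2187.6 m/s

2187.6 m/s


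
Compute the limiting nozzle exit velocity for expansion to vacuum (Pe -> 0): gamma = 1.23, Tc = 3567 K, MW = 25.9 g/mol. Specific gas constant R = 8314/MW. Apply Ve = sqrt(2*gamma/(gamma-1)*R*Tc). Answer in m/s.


R = 8314 / 25.9 = 321.0 J/(kg.K)
Ve = sqrt(2 * 1.23 / (1.23 - 1) * 321.0 * 3567) = 3500 m/s

3500 m/s


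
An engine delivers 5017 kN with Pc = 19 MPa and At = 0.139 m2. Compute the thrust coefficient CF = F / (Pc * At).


CF = 5017000 / (19e6 * 0.139) = 1.9

1.9


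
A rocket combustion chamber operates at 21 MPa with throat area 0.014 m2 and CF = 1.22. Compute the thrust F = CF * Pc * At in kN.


F = 1.22 * 21e6 * 0.014 = 358680.0 N = 358.7 kN

358.7 kN


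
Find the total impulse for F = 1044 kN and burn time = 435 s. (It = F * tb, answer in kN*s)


It = 1044 * 435 = 454140 kN*s

454140 kN*s


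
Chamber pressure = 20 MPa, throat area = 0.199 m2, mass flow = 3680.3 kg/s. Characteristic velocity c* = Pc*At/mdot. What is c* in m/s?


c* = 20e6 * 0.199 / 3680.3 = 1081 m/s

1081 m/s


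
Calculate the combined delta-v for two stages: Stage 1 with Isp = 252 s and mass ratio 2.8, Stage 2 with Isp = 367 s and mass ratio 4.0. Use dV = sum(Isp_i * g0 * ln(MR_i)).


dV1 = 252 * 9.81 * ln(2.8) = 2545.3 m/s
dV2 = 367 * 9.81 * ln(4.0) = 4991.0 m/s
Total dV = 2545.3 + 4991.0 = 7536.3 m/s ~ 7536 m/s

7536 m/s


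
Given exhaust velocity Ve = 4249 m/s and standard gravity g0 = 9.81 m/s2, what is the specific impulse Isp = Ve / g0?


Isp = Ve / g0 = 4249 / 9.81 = 433.1 s

433.1 s


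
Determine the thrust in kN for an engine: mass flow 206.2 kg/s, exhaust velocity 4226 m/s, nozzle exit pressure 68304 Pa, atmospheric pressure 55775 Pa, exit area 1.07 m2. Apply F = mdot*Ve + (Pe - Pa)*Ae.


F = 206.2 * 4226 + (68304 - 55775) * 1.07 = 884807.0 N = 884.8 kN

884.8 kN


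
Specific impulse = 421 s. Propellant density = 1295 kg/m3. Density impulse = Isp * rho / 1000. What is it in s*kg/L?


rho*Isp = 421 * 1295 / 1000 = 545 s*kg/L

545 s*kg/L


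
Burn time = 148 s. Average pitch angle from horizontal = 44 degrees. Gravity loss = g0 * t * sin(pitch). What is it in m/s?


GL = 9.81 * 148 * sin(44 deg) = 1009 m/s

1009 m/s


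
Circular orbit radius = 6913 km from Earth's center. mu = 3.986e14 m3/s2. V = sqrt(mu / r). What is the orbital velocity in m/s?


V = sqrt(3.986e14 / 6913000) = 7593 m/s

7593 m/s


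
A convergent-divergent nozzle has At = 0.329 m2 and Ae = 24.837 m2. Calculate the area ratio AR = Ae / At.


AR = 24.837 / 0.329 = 75.5

75.5


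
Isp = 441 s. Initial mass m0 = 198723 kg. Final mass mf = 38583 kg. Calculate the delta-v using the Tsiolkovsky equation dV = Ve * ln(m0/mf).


Ve = 441 * 9.81 = 4326.21 m/s
dV = 4326.21 * ln(198723/38583) = 7091 m/s

7091 m/s


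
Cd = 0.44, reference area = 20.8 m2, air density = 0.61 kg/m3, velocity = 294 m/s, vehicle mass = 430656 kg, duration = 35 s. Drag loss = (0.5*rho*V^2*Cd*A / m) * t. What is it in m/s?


D = 0.5 * 0.61 * 294^2 * 0.44 * 20.8 = 241273.99 N
a = 241273.99 / 430656 = 0.5602 m/s2
dV = 0.5602 * 35 = 19.6 m/s

19.6 m/s


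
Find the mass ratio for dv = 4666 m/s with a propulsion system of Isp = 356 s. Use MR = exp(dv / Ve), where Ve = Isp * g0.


Ve = 356 * 9.81 = 3492.36 m/s
MR = exp(4666 / 3492.36) = 3.804

3.804


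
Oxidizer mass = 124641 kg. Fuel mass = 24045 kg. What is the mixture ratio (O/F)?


MR = 124641 / 24045 = 5.18

5.18


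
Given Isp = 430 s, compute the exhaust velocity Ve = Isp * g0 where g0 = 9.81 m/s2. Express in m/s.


Ve = Isp * g0 = 430 * 9.81 = 4218.3 m/s

4218.3 m/s


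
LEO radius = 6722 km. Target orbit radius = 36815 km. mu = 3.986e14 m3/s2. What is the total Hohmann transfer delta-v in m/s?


V1 = sqrt(mu/r1) = 7700.51 m/s
dV1 = V1*(sqrt(2*r2/(r1+r2)) - 1) = 2313.72 m/s
V2 = sqrt(mu/r2) = 3290.46 m/s
dV2 = V2*(1 - sqrt(2*r1/(r1+r2))) = 1461.97 m/s
Total dV = 3776 m/s

3776 m/s


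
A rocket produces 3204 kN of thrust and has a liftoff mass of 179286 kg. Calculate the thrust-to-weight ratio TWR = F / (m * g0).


TWR = 3204000 / (179286 * 9.81) = 1.82

1.82


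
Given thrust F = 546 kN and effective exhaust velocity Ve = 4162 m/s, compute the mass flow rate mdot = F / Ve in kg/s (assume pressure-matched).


mdot = F / Ve = 546000 / 4162 = 131.2 kg/s

131.2 kg/s


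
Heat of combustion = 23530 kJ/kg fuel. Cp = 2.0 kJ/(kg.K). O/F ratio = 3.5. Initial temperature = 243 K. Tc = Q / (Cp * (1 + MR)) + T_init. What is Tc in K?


Tc = 23530 / (2.0 * (1 + 3.5)) + 243 = 2857 K

2857 K


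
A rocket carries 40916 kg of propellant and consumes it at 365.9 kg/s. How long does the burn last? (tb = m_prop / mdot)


tb = 40916 / 365.9 = 111.8 s

111.8 s


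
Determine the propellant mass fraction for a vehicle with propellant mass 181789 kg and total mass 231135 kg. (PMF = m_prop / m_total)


PMF = 181789 / 231135 = 0.787

0.787


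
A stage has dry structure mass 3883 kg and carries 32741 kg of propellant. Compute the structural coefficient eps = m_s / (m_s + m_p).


eps = 3883 / (3883 + 32741) = 0.106

0.106


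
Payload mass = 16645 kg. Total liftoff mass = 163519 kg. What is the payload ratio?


PR = 16645 / 163519 = 0.1018

0.1018


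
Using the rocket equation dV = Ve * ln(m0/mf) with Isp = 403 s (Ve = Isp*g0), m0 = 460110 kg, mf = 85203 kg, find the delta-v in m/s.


Ve = 403 * 9.81 = 3953.43 m/s
dV = 3953.43 * ln(460110/85203) = 6667 m/s

6667 m/s


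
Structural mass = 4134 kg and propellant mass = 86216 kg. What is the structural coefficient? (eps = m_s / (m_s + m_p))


eps = 4134 / (4134 + 86216) = 0.0458

0.0458


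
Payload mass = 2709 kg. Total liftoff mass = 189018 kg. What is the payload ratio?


PR = 2709 / 189018 = 0.0143

0.0143


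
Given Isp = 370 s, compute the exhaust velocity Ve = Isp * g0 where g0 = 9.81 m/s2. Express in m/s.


Ve = Isp * g0 = 370 * 9.81 = 3629.7 m/s

3629.7 m/s


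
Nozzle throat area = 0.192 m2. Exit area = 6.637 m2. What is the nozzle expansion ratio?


AR = 6.637 / 0.192 = 34.6

34.6


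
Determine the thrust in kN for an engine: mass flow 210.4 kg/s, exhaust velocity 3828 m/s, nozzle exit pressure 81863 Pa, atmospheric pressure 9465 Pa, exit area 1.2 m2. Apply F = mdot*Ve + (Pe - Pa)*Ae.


F = 210.4 * 3828 + (81863 - 9465) * 1.2 = 892289.0 N = 892.3 kN

892.3 kN


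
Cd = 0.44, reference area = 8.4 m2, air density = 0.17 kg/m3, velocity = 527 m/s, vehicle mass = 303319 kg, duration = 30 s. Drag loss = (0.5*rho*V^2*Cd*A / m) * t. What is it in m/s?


D = 0.5 * 0.17 * 527^2 * 0.44 * 8.4 = 87251.34 N
a = 87251.34 / 303319 = 0.2877 m/s2
dV = 0.2877 * 30 = 8.6 m/s

8.6 m/s


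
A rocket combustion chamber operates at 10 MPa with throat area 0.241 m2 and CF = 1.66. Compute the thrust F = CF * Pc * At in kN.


F = 1.66 * 10e6 * 0.241 = 4.0006e+06 N = 4000.6 kN

4000.6 kN


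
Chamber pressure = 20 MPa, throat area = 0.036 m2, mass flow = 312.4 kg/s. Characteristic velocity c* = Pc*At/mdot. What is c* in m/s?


c* = 20e6 * 0.036 / 312.4 = 2305 m/s

2305 m/s


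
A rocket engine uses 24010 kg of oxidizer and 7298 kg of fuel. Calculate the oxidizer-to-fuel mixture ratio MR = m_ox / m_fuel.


MR = 24010 / 7298 = 3.29

3.29


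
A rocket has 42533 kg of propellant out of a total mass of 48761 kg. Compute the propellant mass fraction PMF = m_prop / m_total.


PMF = 42533 / 48761 = 0.872

0.872


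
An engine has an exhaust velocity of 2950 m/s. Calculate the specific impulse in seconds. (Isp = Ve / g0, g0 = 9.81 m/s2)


Isp = Ve / g0 = 2950 / 9.81 = 300.7 s

300.7 s


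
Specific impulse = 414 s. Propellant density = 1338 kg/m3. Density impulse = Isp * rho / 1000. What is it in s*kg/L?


rho*Isp = 414 * 1338 / 1000 = 554 s*kg/L

554 s*kg/L


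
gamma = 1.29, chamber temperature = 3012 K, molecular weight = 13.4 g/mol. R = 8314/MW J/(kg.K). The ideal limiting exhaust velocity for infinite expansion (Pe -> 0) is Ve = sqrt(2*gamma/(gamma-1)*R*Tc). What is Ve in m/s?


R = 8314 / 13.4 = 620.45 J/(kg.K)
Ve = sqrt(2 * 1.29 / (1.29 - 1) * 620.45 * 3012) = 4077 m/s

4077 m/s


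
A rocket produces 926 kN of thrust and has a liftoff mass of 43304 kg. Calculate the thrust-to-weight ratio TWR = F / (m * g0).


TWR = 926000 / (43304 * 9.81) = 2.18

2.18


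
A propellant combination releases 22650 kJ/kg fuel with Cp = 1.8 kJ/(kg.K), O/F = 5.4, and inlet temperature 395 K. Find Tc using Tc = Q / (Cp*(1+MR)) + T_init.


Tc = 22650 / (1.8 * (1 + 5.4)) + 395 = 2361 K

2361 K


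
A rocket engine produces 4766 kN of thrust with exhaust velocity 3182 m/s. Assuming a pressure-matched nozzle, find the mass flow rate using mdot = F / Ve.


mdot = F / Ve = 4766000 / 3182 = 1497.8 kg/s

1497.8 kg/s


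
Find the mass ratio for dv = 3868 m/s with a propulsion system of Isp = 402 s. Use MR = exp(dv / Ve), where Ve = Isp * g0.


Ve = 402 * 9.81 = 3943.62 m/s
MR = exp(3868 / 3943.62) = 2.667

2.667


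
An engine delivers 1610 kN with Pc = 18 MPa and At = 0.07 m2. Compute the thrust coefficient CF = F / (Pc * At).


CF = 1610000 / (18e6 * 0.07) = 1.28

1.28


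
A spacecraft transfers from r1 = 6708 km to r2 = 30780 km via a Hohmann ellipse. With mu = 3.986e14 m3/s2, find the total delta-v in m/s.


V1 = sqrt(mu/r1) = 7708.54 m/s
dV1 = V1*(sqrt(2*r2/(r1+r2)) - 1) = 2169.6 m/s
V2 = sqrt(mu/r2) = 3598.61 m/s
dV2 = V2*(1 - sqrt(2*r1/(r1+r2))) = 1445.83 m/s
Total dV = 3615 m/s

3615 m/s


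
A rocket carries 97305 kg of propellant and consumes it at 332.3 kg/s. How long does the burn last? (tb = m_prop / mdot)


tb = 97305 / 332.3 = 292.8 s

292.8 s


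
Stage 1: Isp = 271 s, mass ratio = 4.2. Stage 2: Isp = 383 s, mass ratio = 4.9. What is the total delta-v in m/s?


dV1 = 271 * 9.81 * ln(4.2) = 3815.2 m/s
dV2 = 383 * 9.81 * ln(4.9) = 5971.1 m/s
Total dV = 3815.2 + 5971.1 = 9786.3 m/s ~ 9786 m/s

9786 m/s


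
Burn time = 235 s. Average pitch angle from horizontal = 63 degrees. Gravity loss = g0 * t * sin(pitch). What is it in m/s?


GL = 9.81 * 235 * sin(63 deg) = 2054 m/s

2054 m/s


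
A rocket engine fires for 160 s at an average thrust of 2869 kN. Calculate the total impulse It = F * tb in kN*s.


It = 2869 * 160 = 459040 kN*s

459040 kN*s


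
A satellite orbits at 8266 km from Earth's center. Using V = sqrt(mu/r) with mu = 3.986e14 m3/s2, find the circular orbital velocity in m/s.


V = sqrt(3.986e14 / 8266000) = 6944 m/s

6944 m/s


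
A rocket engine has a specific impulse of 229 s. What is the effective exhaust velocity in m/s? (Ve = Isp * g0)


Ve = Isp * g0 = 229 * 9.81 = 2246.5 m/s

2246.5 m/s


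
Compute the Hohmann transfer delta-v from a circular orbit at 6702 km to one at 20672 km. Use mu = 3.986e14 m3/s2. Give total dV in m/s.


V1 = sqrt(mu/r1) = 7711.99 m/s
dV1 = V1*(sqrt(2*r2/(r1+r2)) - 1) = 1765.72 m/s
V2 = sqrt(mu/r2) = 4391.14 m/s
dV2 = V2*(1 - sqrt(2*r1/(r1+r2))) = 1318.4 m/s
Total dV = 3084 m/s

3084 m/s


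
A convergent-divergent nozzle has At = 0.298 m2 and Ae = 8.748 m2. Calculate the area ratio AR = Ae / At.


AR = 8.748 / 0.298 = 29.4

29.4


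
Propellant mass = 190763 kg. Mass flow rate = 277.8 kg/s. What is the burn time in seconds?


tb = 190763 / 277.8 = 686.7 s

686.7 s


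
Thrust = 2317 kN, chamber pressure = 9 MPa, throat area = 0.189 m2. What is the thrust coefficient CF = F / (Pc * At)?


CF = 2317000 / (9e6 * 0.189) = 1.36

1.36


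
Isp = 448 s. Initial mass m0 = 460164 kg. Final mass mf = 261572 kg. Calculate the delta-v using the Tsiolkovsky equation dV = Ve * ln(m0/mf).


Ve = 448 * 9.81 = 4394.88 m/s
dV = 4394.88 * ln(460164/261572) = 2483 m/s

2483 m/s


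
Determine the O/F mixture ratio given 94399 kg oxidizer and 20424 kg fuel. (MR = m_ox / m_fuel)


MR = 94399 / 20424 = 4.62

4.62


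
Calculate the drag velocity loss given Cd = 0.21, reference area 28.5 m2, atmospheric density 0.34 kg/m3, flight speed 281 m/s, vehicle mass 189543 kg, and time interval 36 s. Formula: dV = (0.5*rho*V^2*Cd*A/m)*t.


D = 0.5 * 0.34 * 281^2 * 0.21 * 28.5 = 80338.87 N
a = 80338.87 / 189543 = 0.4239 m/s2
dV = 0.4239 * 36 = 15.3 m/s

15.3 m/s


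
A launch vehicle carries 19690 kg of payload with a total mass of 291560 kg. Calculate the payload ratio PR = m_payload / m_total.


PR = 19690 / 291560 = 0.0675

0.0675


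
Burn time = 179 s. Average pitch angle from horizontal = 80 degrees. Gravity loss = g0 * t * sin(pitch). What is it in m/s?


GL = 9.81 * 179 * sin(80 deg) = 1729 m/s

1729 m/s


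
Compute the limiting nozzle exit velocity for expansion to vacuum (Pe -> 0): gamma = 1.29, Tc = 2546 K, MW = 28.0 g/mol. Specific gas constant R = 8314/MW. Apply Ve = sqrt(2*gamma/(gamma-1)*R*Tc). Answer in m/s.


R = 8314 / 28.0 = 296.93 J/(kg.K)
Ve = sqrt(2 * 1.29 / (1.29 - 1) * 296.93 * 2546) = 2593 m/s

2593 m/s


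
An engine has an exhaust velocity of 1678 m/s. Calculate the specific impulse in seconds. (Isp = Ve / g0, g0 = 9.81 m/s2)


Isp = Ve / g0 = 1678 / 9.81 = 171.0 s

171.0 s


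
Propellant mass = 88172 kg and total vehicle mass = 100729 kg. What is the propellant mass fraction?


PMF = 88172 / 100729 = 0.875

0.875


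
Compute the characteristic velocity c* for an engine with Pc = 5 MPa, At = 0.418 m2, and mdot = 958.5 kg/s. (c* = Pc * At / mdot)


c* = 5e6 * 0.418 / 958.5 = 2180 m/s

2180 m/s


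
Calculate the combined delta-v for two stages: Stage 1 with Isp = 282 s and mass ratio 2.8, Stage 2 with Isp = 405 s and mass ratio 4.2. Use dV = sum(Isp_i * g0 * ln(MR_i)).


dV1 = 282 * 9.81 * ln(2.8) = 2848.4 m/s
dV2 = 405 * 9.81 * ln(4.2) = 5701.7 m/s
Total dV = 2848.4 + 5701.7 = 8550.1 m/s ~ 8550 m/s

8550 m/s


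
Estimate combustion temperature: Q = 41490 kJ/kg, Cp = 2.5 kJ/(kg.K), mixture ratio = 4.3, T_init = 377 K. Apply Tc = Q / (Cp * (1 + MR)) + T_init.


Tc = 41490 / (2.5 * (1 + 4.3)) + 377 = 3508 K

3508 K


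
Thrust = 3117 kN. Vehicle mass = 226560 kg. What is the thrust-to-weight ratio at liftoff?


TWR = 3117000 / (226560 * 9.81) = 1.4

1.4


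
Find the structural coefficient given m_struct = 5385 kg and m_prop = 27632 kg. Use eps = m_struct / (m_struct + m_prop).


eps = 5385 / (5385 + 27632) = 0.1631

0.1631


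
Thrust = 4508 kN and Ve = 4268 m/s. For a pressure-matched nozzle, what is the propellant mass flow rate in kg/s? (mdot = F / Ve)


mdot = F / Ve = 4508000 / 4268 = 1056.2 kg/s

1056.2 kg/s


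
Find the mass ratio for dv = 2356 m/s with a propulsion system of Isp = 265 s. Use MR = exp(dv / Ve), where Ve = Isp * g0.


Ve = 265 * 9.81 = 2599.65 m/s
MR = exp(2356 / 2599.65) = 2.475

2.475


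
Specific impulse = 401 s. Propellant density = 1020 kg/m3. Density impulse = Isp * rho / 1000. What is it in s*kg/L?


rho*Isp = 401 * 1020 / 1000 = 409 s*kg/L

409 s*kg/L


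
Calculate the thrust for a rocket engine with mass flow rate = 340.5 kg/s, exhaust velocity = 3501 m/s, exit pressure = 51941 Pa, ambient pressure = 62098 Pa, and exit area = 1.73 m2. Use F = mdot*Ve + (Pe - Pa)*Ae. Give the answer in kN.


F = 340.5 * 3501 + (51941 - 62098) * 1.73 = 1.1745e+06 N = 1174.5 kN

1174.5 kN


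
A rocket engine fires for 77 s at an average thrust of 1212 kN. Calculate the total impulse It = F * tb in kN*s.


It = 1212 * 77 = 93324 kN*s

93324 kN*s


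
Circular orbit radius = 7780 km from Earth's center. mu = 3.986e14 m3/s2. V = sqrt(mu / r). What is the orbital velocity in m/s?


V = sqrt(3.986e14 / 7780000) = 7158 m/s

7158 m/s


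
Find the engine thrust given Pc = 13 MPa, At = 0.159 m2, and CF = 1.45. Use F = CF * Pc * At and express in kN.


F = 1.45 * 13e6 * 0.159 = 2.9971e+06 N = 2997.1 kN

2997.1 kN


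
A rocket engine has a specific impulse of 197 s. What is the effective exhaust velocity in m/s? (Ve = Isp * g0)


Ve = Isp * g0 = 197 * 9.81 = 1932.6 m/s

1932.6 m/s


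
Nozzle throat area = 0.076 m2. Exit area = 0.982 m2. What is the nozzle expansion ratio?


AR = 0.982 / 0.076 = 12.9

12.9


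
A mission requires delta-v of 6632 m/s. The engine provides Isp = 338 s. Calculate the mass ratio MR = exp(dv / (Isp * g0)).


Ve = 338 * 9.81 = 3315.78 m/s
MR = exp(6632 / 3315.78) = 7.39

7.39


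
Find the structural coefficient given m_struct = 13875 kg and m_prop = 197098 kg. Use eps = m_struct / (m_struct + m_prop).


eps = 13875 / (13875 + 197098) = 0.0658

0.0658


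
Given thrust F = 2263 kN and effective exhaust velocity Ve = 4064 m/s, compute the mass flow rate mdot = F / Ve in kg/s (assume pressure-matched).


mdot = F / Ve = 2263000 / 4064 = 556.8 kg/s

556.8 kg/s


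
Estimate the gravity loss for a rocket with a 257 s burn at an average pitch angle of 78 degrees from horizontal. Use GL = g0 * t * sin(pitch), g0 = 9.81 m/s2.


GL = 9.81 * 257 * sin(78 deg) = 2466 m/s

2466 m/s


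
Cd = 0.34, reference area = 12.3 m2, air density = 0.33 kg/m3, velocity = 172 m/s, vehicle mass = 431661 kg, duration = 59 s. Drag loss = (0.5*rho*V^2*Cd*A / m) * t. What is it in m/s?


D = 0.5 * 0.33 * 172^2 * 0.34 * 12.3 = 20413.85 N
a = 20413.85 / 431661 = 0.0473 m/s2
dV = 0.0473 * 59 = 2.8 m/s

2.8 m/s


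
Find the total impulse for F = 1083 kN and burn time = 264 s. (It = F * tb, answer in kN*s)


It = 1083 * 264 = 285912 kN*s

285912 kN*s


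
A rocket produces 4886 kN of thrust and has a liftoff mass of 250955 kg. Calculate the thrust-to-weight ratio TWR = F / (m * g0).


TWR = 4886000 / (250955 * 9.81) = 1.98

1.98


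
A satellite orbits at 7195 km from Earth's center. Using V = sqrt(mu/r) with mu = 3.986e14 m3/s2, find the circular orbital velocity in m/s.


V = sqrt(3.986e14 / 7195000) = 7443 m/s

7443 m/s


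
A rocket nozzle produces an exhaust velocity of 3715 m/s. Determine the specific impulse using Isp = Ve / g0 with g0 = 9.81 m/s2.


Isp = Ve / g0 = 3715 / 9.81 = 378.7 s

378.7 s


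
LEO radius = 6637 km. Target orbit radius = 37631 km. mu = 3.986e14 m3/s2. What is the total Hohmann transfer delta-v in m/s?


V1 = sqrt(mu/r1) = 7749.66 m/s
dV1 = V1*(sqrt(2*r2/(r1+r2)) - 1) = 2355.09 m/s
V2 = sqrt(mu/r2) = 3254.59 m/s
dV2 = V2*(1 - sqrt(2*r1/(r1+r2))) = 1472.41 m/s
Total dV = 3827 m/s

3827 m/s


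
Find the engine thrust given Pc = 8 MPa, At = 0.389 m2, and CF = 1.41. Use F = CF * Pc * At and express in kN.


F = 1.41 * 8e6 * 0.389 = 4.3879e+06 N = 4387.9 kN

4387.9 kN


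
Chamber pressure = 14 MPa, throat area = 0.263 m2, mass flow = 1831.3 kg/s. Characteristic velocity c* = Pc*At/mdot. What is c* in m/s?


c* = 14e6 * 0.263 / 1831.3 = 2011 m/s

2011 m/s


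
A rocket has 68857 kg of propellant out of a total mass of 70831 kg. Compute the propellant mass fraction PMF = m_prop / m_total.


PMF = 68857 / 70831 = 0.972

0.972


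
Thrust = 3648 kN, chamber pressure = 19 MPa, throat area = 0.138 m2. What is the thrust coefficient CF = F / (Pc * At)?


CF = 3648000 / (19e6 * 0.138) = 1.39

1.39
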